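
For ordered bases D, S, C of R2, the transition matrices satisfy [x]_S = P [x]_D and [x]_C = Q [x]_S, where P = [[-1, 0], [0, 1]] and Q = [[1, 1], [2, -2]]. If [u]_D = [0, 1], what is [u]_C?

Apply P to get S-coordinates [0, 1], then Q to get C-coordinates.
The result is [u]_C = [1, -2].

[1, -2]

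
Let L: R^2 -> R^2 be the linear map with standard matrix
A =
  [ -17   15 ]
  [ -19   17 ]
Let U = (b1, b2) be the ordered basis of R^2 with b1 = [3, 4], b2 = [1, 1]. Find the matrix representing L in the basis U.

With P the matrix whose columns are b1, b2, [L]_U = P^(-1) A P.
Column by column: L(b1) = A b1 = [9, 11]; its U-coordinates [2, 3] give column 1.
Continuing for each basis vector yields [L]_U = [[2, 0], [3, -2]].

[[2, 0], [3, -2]]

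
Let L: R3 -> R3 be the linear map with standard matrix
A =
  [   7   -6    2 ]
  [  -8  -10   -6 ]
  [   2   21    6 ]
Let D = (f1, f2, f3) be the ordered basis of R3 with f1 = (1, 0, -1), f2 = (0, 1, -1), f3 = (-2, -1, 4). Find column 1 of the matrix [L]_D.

Compute L(f1) = A f1 = (5, -2, -4) in standard coordinates.
Then write this in D-coordinates: solve for y in y_1 f1 + ... + y_3 f3 = (5, -2, -4).
This gives y = (3, -3, -1), which is column 1 of [L]_D.

(3, -3, -1)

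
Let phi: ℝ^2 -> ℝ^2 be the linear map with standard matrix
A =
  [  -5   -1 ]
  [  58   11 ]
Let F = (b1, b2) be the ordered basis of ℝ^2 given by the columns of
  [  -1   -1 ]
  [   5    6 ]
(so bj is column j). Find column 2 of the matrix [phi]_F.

Compute phi(b2) = A b2 = (-1, 8) in standard coordinates.
Then write this in F-coordinates: solve for y in y_1 b1 + y_2 b2 = (-1, 8).
This gives y = (-2, 3), which is column 2 of [phi]_F.

(-2, 3)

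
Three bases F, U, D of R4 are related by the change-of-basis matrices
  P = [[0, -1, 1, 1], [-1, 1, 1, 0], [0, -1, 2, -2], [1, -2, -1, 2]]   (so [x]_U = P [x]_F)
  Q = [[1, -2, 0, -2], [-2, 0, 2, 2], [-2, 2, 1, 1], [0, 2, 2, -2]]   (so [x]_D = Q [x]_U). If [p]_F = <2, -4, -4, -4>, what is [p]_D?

First [p]_U = P [p]_F = <-4, -10, 4, 6>.
Then [p]_D = Q [p]_U = <4, 28, -2, -24>.

<4, 28, -2, -24>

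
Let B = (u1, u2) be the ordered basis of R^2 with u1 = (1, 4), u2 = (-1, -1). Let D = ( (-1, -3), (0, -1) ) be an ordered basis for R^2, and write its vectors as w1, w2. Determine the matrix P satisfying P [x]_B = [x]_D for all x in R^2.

[[-1, 1], [-1, -2]]

Column j of P is [uj]_D, since P maps B-coordinates to D-coordinates.
Expressing u1 in D: u1 = -w1 - w2, so column 1 of P is (-1, -1).
Doing the same for each uj gives P = [[-1, 1], [-1, -2]].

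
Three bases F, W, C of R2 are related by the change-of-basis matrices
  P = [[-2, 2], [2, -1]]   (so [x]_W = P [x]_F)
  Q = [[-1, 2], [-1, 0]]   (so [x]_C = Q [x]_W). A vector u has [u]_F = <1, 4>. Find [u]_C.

Composing the changes, [u]_C = Q P [u]_F.
Q P = [[6, -4], [2, -2]]; applying this to <1, 4> gives <-10, -6>.

<-10, -6>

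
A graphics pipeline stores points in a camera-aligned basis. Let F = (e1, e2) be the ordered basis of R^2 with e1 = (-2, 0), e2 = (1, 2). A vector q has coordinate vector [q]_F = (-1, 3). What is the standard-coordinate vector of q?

By definition q = -e1 + 3e2.
Summing componentwise gives (5, 6).

(5, 6)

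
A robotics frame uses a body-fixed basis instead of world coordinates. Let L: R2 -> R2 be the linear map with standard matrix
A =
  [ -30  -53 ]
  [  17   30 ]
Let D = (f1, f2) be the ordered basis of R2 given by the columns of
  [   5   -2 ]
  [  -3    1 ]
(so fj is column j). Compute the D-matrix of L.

[[1, 1], [-2, -1]]

With P the matrix whose columns are f1, f2, [L]_D = P^(-1) A P.
Column by column: L(f1) = A f1 = [9, -5]; its D-coordinates [1, -2] give column 1.
Continuing for each basis vector yields [L]_D = [[1, 1], [-2, -1]].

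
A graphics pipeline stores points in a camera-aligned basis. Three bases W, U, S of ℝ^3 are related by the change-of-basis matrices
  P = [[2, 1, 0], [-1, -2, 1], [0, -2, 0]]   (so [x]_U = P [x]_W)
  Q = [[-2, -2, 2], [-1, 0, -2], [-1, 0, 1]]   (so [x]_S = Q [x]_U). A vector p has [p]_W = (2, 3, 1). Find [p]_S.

First [p]_U = P [p]_W = (7, -7, -6).
Then [p]_S = Q [p]_U = (-12, 5, -13).

(-12, 5, -13)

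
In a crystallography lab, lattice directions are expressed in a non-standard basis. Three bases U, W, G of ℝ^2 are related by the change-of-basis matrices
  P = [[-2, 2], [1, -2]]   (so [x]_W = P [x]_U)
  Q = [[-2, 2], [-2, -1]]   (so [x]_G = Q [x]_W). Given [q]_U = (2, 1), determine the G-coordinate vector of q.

(4, 4)

Apply P to get W-coordinates (-2, 0), then Q to get G-coordinates.
The result is [q]_G = (4, 4).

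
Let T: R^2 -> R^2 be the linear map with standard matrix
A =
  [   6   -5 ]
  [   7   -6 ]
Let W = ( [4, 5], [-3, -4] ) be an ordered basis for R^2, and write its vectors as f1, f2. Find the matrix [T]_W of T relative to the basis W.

Let P have columns f1, f2. Then [T]_W = P^(-1) A P.
Here det P = -1, so P^(-1) is integer; computing A P first and then P^(-1)(A P) gives [[2, -1], [3, -2]].

[[2, -1], [3, -2]]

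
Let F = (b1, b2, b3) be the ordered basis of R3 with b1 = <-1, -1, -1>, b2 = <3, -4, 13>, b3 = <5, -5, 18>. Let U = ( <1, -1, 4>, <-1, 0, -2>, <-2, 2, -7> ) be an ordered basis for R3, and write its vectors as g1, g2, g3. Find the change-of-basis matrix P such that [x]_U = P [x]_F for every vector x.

Take x = bj: its F-coordinates are the j-th standard unit vector, so P e_j — column j of P — equals [bj]_U.
b1 = -g1 + 2g2 - g3, giving column 1 = <-1, 2, -1>; repeating for each j gives P = [[-1, 2, 1], [2, 1, 0], [-1, -1, -2]].

[[-1, 2, 1], [2, 1, 0], [-1, -1, -2]]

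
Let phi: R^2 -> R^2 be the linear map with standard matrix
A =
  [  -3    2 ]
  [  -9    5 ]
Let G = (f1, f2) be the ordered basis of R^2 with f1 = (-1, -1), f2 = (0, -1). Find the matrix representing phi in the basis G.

Let P have columns f1, f2. Then [phi]_G = P^(-1) A P.
Here det P = 1, so P^(-1) is integer; computing A P first and then P^(-1)(A P) gives [[-1, 2], [-3, 3]].

[[-1, 2], [-3, 3]]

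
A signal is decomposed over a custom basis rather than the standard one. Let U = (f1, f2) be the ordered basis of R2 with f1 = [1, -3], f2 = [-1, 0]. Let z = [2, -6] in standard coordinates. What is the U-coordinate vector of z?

[2, 0]

We seek scalars with c_1 f1 + c_2 f2 = z; equivalently solve M c = z where the columns of M are f1, f2.
System: c_1 - c_2 = 2, -3c_1 + 0c_2 = -6; solving gives c_1 = 2, c_2 = 0.
Check: 2f1 + 0·f2 = [2, -6].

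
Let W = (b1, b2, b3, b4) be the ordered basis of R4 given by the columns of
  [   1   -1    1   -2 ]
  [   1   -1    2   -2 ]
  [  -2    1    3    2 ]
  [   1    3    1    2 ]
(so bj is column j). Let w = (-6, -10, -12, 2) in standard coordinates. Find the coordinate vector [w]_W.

(2, 0, -4, 2)

Write w = c_1 b1 + ... + c_4 b4 and solve for the c_i.
Row-reducing the augmented matrix [M | w] gives c = (2, 0, -4, 2).
Check: 2b1 + 0·b2 - 4b3 + 2b4 = (-6, -10, -12, 2).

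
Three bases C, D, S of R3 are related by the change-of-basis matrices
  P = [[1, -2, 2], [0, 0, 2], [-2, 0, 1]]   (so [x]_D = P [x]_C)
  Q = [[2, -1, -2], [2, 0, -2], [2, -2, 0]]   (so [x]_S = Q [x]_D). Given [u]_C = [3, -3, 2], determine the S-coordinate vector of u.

Apply P to get D-coordinates [13, 4, -4], then Q to get S-coordinates.
The result is [u]_S = [30, 34, 18].

[30, 34, 18]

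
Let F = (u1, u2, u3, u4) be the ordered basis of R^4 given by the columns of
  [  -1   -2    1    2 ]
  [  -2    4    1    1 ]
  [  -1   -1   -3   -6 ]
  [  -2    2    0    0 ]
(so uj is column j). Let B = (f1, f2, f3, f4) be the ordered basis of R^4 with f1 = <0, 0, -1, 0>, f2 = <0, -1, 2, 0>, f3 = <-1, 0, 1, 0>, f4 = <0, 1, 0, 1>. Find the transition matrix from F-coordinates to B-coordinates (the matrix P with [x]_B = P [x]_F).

[[2, -1, 0, 2], [0, -2, -1, -1], [1, 2, -1, -2], [-2, 2, 0, 0]]

Take x = uj: its F-coordinates are the j-th standard unit vector, so P e_j — column j of P — equals [uj]_B.
u1 = 2f1 + 0·f2 + f3 - 2f4, giving column 1 = <2, 0, 1, -2>; repeating for each j gives P = [[2, -1, 0, 2], [0, -2, -1, -1], [1, 2, -1, -2], [-2, 2, 0, 0]].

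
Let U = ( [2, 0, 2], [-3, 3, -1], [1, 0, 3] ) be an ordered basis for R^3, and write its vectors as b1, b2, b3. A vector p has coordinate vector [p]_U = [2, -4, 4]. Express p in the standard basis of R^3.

[20, -12, 20]

The coordinates say p = 2b1 - 4b2 + 4b3; adding the scaled basis vectors gives [20, -12, 20].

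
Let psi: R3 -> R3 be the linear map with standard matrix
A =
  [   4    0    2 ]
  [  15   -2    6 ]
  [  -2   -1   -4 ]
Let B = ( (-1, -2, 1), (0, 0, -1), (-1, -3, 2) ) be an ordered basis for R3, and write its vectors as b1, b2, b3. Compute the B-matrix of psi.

[[1, 0, 3], [3, 0, 0], [1, 2, -3]]

Let P have columns b1, ..., b3. Then [psi]_B = P^(-1) A P.
Here det P = 1, so P^(-1) is integer; computing A P first and then P^(-1)(A P) gives [[1, 0, 3], [3, 0, 0], [1, 2, -3]].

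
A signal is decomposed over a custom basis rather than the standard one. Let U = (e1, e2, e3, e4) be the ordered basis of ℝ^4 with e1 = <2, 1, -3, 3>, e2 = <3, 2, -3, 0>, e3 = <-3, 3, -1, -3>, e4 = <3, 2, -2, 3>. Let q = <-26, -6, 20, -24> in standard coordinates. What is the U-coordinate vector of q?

We seek scalars with c_1 e1 + ... + c_4 e4 = q; equivalently solve M c = q where the columns of M are e1, ..., e4.
Row-reducing the augmented matrix [M | q] gives c = (-4, -2, 2, -2).
Check: -4e1 - 2e2 + 2e3 - 2e4 = <-26, -6, 20, -24>.

<-4, -2, 2, -2>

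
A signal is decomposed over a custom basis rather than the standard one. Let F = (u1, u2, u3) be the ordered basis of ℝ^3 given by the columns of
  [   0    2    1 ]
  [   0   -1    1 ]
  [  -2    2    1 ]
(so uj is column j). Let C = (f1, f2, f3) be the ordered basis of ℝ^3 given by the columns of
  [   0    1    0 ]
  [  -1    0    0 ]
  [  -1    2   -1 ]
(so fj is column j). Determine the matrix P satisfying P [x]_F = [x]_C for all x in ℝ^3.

Let M have columns uj and N have columns fj. Then for every x, N [x]_C = x = M [x]_F, so P = N^(-1) M.
Since det N = -1, N^(-1) has integer entries; multiplying gives P = [[0, 1, -1], [0, 2, 1], [2, 1, 2]].

[[0, 1, -1], [0, 2, 1], [2, 1, 2]]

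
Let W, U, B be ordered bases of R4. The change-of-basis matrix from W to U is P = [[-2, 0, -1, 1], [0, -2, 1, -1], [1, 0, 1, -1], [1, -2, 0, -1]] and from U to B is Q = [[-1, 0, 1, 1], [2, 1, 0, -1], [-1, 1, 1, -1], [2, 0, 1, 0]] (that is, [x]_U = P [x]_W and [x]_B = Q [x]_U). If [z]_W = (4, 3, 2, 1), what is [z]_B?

(11, -20, 12, -13)

Composing the changes, [z]_B = Q P [z]_W.
Q P = [[4, -2, 2, -3], [-5, 0, -1, 2], [2, 0, 3, -2], [-3, 0, -1, 1]]; applying this to (4, 3, 2, 1) gives (11, -20, 12, -13).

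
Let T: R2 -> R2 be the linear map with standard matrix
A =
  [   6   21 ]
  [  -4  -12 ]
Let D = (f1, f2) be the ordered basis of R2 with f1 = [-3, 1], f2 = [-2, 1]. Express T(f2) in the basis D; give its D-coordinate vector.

[-1, -3]

Column 2 of [T]_D is the D-coordinate vector of T(f2).
In standard coordinates T(f2) = A f2 = [9, -4].
Converting to D: [9, -4] = -f1 - 3f2, so the coordinate vector is [-1, -3].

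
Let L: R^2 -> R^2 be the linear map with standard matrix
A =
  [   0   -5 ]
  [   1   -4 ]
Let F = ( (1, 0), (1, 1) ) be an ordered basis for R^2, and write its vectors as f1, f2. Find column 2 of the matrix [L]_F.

Compute L(f2) = A f2 = (-5, -3) in standard coordinates.
Then write this in F-coordinates: solve for y in y_1 f1 + y_2 f2 = (-5, -3).
This gives y = (-2, -3), which is column 2 of [L]_F.

(-2, -3)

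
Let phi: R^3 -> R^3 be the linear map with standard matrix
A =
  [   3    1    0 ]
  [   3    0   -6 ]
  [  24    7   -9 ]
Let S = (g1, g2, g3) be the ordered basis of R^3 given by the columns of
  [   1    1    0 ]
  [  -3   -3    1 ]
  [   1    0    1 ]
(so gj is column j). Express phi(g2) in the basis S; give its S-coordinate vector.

<0, 0, 3>

Compute phi(g2) = A g2 = <0, 3, 3> in standard coordinates.
Then write this in S-coordinates: solve for y in y_1 g1 + ... + y_3 g3 = <0, 3, 3>.
This gives y = <0, 0, 3>, which is column 2 of [phi]_S.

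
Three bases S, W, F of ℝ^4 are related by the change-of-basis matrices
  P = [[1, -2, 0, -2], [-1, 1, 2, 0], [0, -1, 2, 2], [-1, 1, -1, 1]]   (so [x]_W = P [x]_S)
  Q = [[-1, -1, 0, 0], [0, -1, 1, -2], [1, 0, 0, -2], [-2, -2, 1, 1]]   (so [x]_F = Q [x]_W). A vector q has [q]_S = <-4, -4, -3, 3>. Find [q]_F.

<8, -2, -14, 26>

Apply P to get W-coordinates <-2, -6, 4, 6>, then Q to get F-coordinates.
The result is [q]_F = <8, -2, -14, 26>.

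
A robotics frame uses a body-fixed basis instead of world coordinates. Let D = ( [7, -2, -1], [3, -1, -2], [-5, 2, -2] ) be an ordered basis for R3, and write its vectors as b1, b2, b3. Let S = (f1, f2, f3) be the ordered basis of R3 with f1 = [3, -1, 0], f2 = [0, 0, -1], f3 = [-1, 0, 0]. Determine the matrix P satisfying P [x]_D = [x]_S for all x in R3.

[[2, 1, -2], [1, 2, 2], [-1, 0, -1]]

Take x = bj: its D-coordinates are the j-th standard unit vector, so P e_j — column j of P — equals [bj]_S.
b1 = 2f1 + f2 - f3, giving column 1 = [2, 1, -1]; repeating for each j gives P = [[2, 1, -2], [1, 2, 2], [-1, 0, -1]].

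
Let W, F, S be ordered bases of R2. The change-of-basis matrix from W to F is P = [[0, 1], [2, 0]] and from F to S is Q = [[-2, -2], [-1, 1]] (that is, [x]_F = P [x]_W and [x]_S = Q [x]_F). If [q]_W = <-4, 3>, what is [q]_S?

Apply P to get F-coordinates <3, -8>, then Q to get S-coordinates.
The result is [q]_S = <10, -11>.

<10, -11>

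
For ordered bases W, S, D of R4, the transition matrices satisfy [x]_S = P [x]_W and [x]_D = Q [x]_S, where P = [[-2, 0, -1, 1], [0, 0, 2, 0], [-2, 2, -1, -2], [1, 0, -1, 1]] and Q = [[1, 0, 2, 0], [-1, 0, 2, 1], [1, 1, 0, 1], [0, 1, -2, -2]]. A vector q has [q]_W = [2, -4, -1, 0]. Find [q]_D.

[-25, -16, -2, 14]

Composing the changes, [q]_D = Q P [q]_W.
Q P = [[-6, 4, -3, -3], [-1, 4, -2, -4], [-1, 0, 0, 2], [2, -4, 6, 2]]; applying this to [2, -4, -1, 0] gives [-25, -16, -2, 14].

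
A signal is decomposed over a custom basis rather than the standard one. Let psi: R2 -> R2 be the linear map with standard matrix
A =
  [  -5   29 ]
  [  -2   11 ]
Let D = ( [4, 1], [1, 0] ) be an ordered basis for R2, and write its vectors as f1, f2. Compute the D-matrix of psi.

[[3, -2], [-3, 3]]

The j-th column of [psi]_D is [psi(fj)]_D.
psi(f1) = A f1 = [9, 3] = 3f1 - 3f2, so column 1 is [3, -3].
Repeating for f2 and assembling the columns gives [[3, -2], [-3, 3]].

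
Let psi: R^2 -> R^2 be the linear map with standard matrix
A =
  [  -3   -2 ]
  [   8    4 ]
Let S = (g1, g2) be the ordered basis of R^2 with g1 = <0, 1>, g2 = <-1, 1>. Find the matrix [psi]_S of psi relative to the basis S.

The j-th column of [psi]_S is [psi(gj)]_S.
psi(g1) = A g1 = <-2, 4> = 2g1 + 2g2, so column 1 is <2, 2>.
Repeating for g2 and assembling the columns gives [[2, -3], [2, -1]].

[[2, -3], [2, -1]]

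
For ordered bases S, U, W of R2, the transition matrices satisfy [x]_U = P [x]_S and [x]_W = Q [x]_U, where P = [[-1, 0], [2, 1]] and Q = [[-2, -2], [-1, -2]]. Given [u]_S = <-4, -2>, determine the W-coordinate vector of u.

<12, 16>

Apply P to get U-coordinates <4, -10>, then Q to get W-coordinates.
The result is [u]_W = <12, 16>.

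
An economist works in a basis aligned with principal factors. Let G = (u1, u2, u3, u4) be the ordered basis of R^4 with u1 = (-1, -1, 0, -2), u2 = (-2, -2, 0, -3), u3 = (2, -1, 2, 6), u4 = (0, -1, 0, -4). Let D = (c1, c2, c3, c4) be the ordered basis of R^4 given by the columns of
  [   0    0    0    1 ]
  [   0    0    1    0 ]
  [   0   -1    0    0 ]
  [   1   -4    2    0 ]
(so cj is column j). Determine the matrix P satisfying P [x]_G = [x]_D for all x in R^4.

Let M have columns uj and N have columns cj. Then for every x, N [x]_D = x = M [x]_G, so P = N^(-1) M.
Since det N = -1, N^(-1) has integer entries; multiplying gives P = [[0, 1, 0, -2], [0, 0, -2, 0], [-1, -2, -1, -1], [-1, -2, 2, 0]].

[[0, 1, 0, -2], [0, 0, -2, 0], [-1, -2, -1, -1], [-1, -2, 2, 0]]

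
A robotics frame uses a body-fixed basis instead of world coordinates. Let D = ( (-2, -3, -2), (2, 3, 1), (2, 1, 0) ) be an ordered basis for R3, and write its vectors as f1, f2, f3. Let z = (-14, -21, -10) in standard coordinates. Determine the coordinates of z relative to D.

(3, -4, 0)

[z]_D is the unique c with M c = z, where M has columns f1, ..., f3.
Row-reducing the augmented matrix [M | z] gives c = (3, -4, 0).
Check: 3f1 - 4f2 + 0·f3 = (-14, -21, -10).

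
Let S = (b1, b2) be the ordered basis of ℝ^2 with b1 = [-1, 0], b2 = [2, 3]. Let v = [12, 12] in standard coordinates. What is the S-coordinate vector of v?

[v]_S is the unique c with M c = v, where M has columns b1, b2.
System: -c_1 + 2c_2 = 12, 0c_1 + 3c_2 = 12; solving gives c_1 = -4, c_2 = 4.
Check: -4b1 + 4b2 = [12, 12].

[-4, 4]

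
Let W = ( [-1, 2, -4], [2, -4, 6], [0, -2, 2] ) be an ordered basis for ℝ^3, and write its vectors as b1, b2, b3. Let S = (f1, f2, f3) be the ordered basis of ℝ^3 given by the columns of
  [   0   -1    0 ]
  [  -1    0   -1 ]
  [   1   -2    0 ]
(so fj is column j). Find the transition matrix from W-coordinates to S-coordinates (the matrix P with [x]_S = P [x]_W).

[[-2, 2, 2], [1, -2, 0], [0, 2, 0]]

Column j of P is [bj]_S, since P maps W-coordinates to S-coordinates.
Expressing b1 in S: b1 = -2f1 + f2 + 0·f3, so column 1 of P is [-2, 1, 0].
Doing the same for each bj gives P = [[-2, 2, 2], [1, -2, 0], [0, 2, 0]].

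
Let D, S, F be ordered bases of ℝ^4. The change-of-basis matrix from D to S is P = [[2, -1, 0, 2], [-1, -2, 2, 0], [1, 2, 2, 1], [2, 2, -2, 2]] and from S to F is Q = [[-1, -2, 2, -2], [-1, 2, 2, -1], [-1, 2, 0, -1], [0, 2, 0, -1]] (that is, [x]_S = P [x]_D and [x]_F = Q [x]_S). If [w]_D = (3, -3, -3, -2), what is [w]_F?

Apply P to get S-coordinates (5, -3, -11, 2), then Q to get F-coordinates.
The result is [w]_F = (-25, -35, -13, -8).

(-25, -35, -13, -8)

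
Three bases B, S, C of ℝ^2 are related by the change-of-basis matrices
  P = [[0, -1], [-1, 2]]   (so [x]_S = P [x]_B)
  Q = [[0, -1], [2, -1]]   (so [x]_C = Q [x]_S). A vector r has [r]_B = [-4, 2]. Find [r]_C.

Apply P to get S-coordinates [-2, 8], then Q to get C-coordinates.
The result is [r]_C = [-8, -12].

[-8, -12]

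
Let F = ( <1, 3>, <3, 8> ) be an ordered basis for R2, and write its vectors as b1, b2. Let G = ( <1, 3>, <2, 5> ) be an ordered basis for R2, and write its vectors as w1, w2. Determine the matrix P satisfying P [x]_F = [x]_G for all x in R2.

Column j of P is [bj]_G, since P maps F-coordinates to G-coordinates.
Expressing b1 in G: b1 = w1 + 0·w2, so column 1 of P is <1, 0>.
Doing the same for each bj gives P = [[1, 1], [0, 1]].

[[1, 1], [0, 1]]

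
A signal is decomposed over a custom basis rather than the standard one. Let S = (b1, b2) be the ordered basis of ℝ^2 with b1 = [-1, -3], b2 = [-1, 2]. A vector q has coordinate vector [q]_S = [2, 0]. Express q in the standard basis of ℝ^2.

[-2, -6]

The coordinates say q = 2b1 + 0·b2; adding the scaled basis vectors gives [-2, -6].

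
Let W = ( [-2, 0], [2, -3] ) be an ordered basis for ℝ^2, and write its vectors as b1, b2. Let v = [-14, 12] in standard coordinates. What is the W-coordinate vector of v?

[3, -4]

We seek scalars with c_1 b1 + c_2 b2 = v; equivalently solve M c = v where the columns of M are b1, b2.
System: -2c_1 + 2c_2 = -14, 0c_1 - 3c_2 = 12; solving gives c_1 = 3, c_2 = -4.
Check: 3b1 - 4b2 = [-14, 12].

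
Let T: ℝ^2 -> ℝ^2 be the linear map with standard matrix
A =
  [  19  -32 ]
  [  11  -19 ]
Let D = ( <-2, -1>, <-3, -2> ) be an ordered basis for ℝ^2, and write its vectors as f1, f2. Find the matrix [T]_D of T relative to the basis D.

[[3, 1], [0, -3]]

Let P have columns f1, f2. Then [T]_D = P^(-1) A P.
Here det P = 1, so P^(-1) is integer; computing A P first and then P^(-1)(A P) gives [[3, 1], [0, -3]].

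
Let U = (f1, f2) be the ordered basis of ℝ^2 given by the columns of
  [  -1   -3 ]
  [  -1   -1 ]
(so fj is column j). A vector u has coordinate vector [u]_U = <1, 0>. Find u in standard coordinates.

u = M [u]_U, where M has columns f1, f2.
Carrying out the matrix-vector product, u = <-1, -1>.

<-1, -1>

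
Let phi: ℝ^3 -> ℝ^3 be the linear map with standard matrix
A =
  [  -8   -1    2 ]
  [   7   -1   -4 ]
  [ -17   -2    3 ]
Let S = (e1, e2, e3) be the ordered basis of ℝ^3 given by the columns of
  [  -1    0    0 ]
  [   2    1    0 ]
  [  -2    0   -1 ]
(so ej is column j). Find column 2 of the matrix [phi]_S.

Compute phi(e2) = A e2 = <-1, -1, -2> in standard coordinates.
Then write this in S-coordinates: solve for y in y_1 e1 + ... + y_3 e3 = <-1, -1, -2>.
This gives y = <1, -3, 0>, which is column 2 of [phi]_S.

<1, -3, 0>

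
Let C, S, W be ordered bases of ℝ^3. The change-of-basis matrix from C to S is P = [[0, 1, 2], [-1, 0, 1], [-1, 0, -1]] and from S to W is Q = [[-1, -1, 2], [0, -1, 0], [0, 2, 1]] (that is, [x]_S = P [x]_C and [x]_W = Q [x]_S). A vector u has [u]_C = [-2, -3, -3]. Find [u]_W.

[20, 1, 3]

Composing the changes, [u]_W = Q P [u]_C.
Q P = [[-1, -1, -5], [1, 0, -1], [-3, 0, 1]]; applying this to [-2, -3, -3] gives [20, 1, 3].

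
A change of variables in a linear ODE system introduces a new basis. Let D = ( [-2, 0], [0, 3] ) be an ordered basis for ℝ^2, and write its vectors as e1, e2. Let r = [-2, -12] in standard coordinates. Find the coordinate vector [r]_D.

We seek scalars with c_1 e1 + c_2 e2 = r; equivalently solve M c = r where the columns of M are e1, e2.
System: -2c_1 + 0c_2 = -2, 0c_1 + 3c_2 = -12; solving gives c_1 = 1, c_2 = -4.
Check: e1 - 4e2 = [-2, -12].

[1, -4]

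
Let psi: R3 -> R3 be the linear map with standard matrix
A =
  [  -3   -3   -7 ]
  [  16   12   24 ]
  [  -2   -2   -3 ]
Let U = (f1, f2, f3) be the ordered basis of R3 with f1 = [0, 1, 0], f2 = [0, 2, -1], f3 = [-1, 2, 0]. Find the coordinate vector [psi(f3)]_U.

Compute psi(f3) = A f3 = [-3, 8, -2] in standard coordinates.
Then write this in U-coordinates: solve for y in y_1 f1 + ... + y_3 f3 = [-3, 8, -2].
This gives y = [-2, 2, 3], which is column 3 of [psi]_U.

[-2, 2, 3]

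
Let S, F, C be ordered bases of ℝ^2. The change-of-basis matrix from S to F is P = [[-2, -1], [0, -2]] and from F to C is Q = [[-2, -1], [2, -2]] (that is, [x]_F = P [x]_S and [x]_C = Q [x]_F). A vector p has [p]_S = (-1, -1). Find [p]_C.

(-8, 2)

Composing the changes, [p]_C = Q P [p]_S.
Q P = [[4, 4], [-4, 2]]; applying this to (-1, -1) gives (-8, 2).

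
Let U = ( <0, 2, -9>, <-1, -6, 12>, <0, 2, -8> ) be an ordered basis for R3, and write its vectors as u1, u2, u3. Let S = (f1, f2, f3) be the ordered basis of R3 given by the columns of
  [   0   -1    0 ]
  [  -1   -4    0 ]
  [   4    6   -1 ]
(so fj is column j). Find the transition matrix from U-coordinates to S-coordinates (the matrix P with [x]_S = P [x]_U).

[[-2, 2, -2], [0, 1, 0], [1, 2, 0]]

Take x = uj: its U-coordinates are the j-th standard unit vector, so P e_j — column j of P — equals [uj]_S.
u1 = -2f1 + 0·f2 + f3, giving column 1 = <-2, 0, 1>; repeating for each j gives P = [[-2, 2, -2], [0, 1, 0], [1, 2, 0]].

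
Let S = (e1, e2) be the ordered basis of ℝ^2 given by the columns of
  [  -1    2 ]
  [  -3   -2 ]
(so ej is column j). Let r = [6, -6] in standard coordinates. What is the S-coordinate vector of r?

[r]_S is the unique c with M c = r, where M has columns e1, e2.
System: -c_1 + 2c_2 = 6, -3c_1 - 2c_2 = -6; solving gives c_1 = 0, c_2 = 3.
Check: 0·e1 + 3e2 = [6, -6].

[0, 3]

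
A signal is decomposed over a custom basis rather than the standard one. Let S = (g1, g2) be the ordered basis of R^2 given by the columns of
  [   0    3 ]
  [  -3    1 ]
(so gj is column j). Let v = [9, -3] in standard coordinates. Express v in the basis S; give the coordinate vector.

[2, 3]

Write v = c_1 g1 + c_2 g2 and solve for the c_i.
System: 0c_1 + 3c_2 = 9, -3c_1 + c_2 = -3; solving gives c_1 = 2, c_2 = 3.
Check: 2g1 + 3g2 = [9, -3].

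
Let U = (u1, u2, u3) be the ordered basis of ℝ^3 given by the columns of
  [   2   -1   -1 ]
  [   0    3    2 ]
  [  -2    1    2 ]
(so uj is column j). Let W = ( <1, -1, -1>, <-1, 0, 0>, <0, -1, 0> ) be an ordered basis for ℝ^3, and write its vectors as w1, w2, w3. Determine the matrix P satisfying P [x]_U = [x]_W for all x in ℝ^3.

[[2, -1, -2], [0, 0, -1], [-2, -2, 0]]

Let M have columns uj and N have columns wj. Then for every x, N [x]_W = x = M [x]_U, so P = N^(-1) M.
Since det N = -1, N^(-1) has integer entries; multiplying gives P = [[2, -1, -2], [0, 0, -1], [-2, -2, 0]].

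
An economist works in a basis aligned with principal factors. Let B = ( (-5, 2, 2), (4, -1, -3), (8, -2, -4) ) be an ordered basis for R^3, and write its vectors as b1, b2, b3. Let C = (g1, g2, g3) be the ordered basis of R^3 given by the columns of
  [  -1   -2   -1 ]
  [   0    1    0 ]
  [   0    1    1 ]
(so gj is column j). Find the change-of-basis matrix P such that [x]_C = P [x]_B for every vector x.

Column j of P is [bj]_C, since P maps B-coordinates to C-coordinates.
Expressing b1 in C: b1 = g1 + 2g2 + 0·g3, so column 1 of P is (1, 2, 0).
Doing the same for each bj gives P = [[1, 0, -2], [2, -1, -2], [0, -2, -2]].

[[1, 0, -2], [2, -1, -2], [0, -2, -2]]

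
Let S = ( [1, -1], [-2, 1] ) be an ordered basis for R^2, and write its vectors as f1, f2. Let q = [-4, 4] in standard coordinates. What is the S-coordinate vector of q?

[-4, 0]

[q]_S is the unique c with M c = q, where M has columns f1, f2.
System: c_1 - 2c_2 = -4, -c_1 + c_2 = 4; solving gives c_1 = -4, c_2 = 0.
Check: -4f1 + 0·f2 = [-4, 4].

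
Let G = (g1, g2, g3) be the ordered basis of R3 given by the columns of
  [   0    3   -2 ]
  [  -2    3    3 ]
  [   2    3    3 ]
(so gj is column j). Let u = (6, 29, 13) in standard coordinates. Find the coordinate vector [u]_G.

Write u = c_1 g1 + ... + c_3 g3 and solve for the c_i.
Gaussian elimination on [M | u] yields c = (-4, 4, 3).
Check: -4g1 + 4g2 + 3g3 = (6, 29, 13).

(-4, 4, 3)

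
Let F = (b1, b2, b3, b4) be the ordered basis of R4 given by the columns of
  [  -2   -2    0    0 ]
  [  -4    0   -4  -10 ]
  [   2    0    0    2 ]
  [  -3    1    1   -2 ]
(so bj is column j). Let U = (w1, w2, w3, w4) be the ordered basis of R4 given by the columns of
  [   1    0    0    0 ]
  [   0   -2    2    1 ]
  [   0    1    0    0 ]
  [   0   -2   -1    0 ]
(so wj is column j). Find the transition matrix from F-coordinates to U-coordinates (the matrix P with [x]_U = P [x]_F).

[[-2, -2, 0, 0], [2, 0, 0, 2], [-1, -1, -1, -2], [2, 2, -2, -2]]

Let M have columns bj and N have columns wj. Then for every x, N [x]_U = x = M [x]_F, so P = N^(-1) M.
Since det N = -1, N^(-1) has integer entries; multiplying gives P = [[-2, -2, 0, 0], [2, 0, 0, 2], [-1, -1, -1, -2], [2, 2, -2, -2]].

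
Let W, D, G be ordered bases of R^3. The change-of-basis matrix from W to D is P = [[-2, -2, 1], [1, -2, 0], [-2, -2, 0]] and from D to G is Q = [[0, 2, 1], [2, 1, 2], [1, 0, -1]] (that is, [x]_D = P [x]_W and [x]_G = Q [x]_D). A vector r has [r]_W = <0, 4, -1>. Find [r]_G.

<-24, -42, -1>

First [r]_D = P [r]_W = <-9, -8, -8>.
Then [r]_G = Q [r]_D = <-24, -42, -1>.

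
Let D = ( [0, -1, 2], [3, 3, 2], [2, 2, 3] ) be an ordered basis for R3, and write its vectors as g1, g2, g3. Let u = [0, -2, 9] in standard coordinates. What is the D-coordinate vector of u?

[2, -2, 3]

[u]_D is the unique c with M c = u, where M has columns g1, ..., g3.
Row-reducing the augmented matrix [M | u] gives c = (2, -2, 3).
Check: 2g1 - 2g2 + 3g3 = [0, -2, 9].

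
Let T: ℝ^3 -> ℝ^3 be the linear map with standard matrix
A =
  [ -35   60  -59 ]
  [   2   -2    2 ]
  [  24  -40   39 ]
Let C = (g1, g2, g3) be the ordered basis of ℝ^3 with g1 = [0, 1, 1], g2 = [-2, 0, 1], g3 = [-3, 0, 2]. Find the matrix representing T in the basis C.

With P the matrix whose columns are g1, ..., g3, [T]_C = P^(-1) A P.
Column by column: T(g1) = A g1 = [1, 0, -1]; its C-coordinates [0, 1, -1] give column 1.
Continuing for each basis vector yields [T]_C = [[0, -2, -2], [1, -1, 2], [-1, -3, 3]].

[[0, -2, -2], [1, -1, 2], [-1, -3, 3]]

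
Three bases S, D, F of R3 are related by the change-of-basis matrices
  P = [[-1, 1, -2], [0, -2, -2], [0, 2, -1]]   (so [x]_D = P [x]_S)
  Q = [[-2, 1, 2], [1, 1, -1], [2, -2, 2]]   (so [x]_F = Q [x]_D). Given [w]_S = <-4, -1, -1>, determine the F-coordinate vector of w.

First [w]_D = P [w]_S = <5, 4, -1>.
Then [w]_F = Q [w]_D = <-8, 10, 0>.

<-8, 10, 0>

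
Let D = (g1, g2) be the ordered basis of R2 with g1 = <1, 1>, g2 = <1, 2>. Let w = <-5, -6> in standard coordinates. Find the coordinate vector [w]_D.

<-4, -1>

Write w = c_1 g1 + c_2 g2 and solve for the c_i.
System: c_1 + c_2 = -5, c_1 + 2c_2 = -6; solving gives c_1 = -4, c_2 = -1.
Check: -4g1 - g2 = <-5, -6>.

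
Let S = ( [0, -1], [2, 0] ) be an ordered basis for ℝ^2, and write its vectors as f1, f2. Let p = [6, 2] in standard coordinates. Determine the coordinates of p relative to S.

[-2, 3]

[p]_S is the unique c with M c = p, where M has columns f1, f2.
System: 0c_1 + 2c_2 = 6, -c_1 + 0c_2 = 2; solving gives c_1 = -2, c_2 = 3.
Check: -2f1 + 3f2 = [6, 2].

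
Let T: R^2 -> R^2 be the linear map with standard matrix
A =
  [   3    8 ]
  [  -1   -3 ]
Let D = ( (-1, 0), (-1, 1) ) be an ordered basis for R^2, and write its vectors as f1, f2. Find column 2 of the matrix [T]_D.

Compute T(f2) = A f2 = (5, -2) in standard coordinates.
Then write this in D-coordinates: solve for y in y_1 f1 + y_2 f2 = (5, -2).
This gives y = (-3, -2), which is column 2 of [T]_D.

(-3, -2)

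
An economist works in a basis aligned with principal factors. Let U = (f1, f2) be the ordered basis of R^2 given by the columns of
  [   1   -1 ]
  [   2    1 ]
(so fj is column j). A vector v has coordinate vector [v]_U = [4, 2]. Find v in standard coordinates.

[2, 10]

By definition v = 4f1 + 2f2.
Summing componentwise gives [2, 10].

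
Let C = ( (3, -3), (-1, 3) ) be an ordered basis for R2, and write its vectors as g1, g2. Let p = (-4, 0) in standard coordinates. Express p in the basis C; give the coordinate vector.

(-2, -2)

[p]_C is the unique c with M c = p, where M has columns g1, g2.
System: 3c_1 - c_2 = -4, -3c_1 + 3c_2 = 0; solving gives c_1 = -2, c_2 = -2.
Check: -2g1 - 2g2 = (-4, 0).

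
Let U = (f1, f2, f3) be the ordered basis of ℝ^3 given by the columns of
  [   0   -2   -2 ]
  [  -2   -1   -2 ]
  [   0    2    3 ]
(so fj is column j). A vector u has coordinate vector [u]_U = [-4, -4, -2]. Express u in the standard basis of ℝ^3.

[12, 16, -14]

By definition u = -4f1 - 4f2 - 2f3.
Summing componentwise gives [12, 16, -14].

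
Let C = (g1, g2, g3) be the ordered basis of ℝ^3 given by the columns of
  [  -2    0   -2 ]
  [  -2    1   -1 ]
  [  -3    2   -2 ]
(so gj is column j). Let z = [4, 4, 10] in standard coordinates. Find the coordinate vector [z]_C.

[2, 4, -4]

We seek scalars with c_1 g1 + ... + c_3 g3 = z; equivalently solve M c = z where the columns of M are g1, ..., g3.
Row-reducing the augmented matrix [M | z] gives c = (2, 4, -4).
Check: 2g1 + 4g2 - 4g3 = [4, 4, 10].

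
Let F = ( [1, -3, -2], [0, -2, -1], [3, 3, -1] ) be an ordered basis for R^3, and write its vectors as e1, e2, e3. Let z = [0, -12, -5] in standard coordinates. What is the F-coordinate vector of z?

[3, 0, -1]

Write z = c_1 e1 + ... + c_3 e3 and solve for the c_i.
Row-reducing the augmented matrix [M | z] gives c = (3, 0, -1).
Check: 3e1 + 0·e2 - e3 = [0, -12, -5].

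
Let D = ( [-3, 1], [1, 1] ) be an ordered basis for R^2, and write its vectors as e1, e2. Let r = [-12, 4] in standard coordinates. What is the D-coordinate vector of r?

[4, 0]

We seek scalars with c_1 e1 + c_2 e2 = r; equivalently solve M c = r where the columns of M are e1, e2.
System: -3c_1 + c_2 = -12, c_1 + c_2 = 4; solving gives c_1 = 4, c_2 = 0.
Check: 4e1 + 0·e2 = [-12, 4].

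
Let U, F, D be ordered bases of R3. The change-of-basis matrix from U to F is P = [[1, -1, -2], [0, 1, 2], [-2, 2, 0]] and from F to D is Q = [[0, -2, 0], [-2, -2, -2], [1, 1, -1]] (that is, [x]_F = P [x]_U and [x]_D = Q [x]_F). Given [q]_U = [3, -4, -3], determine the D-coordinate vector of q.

Composing the changes, [q]_D = Q P [q]_U.
Q P = [[0, -2, -4], [2, -4, 0], [3, -2, 0]]; applying this to [3, -4, -3] gives [20, 22, 17].

[20, 22, 17]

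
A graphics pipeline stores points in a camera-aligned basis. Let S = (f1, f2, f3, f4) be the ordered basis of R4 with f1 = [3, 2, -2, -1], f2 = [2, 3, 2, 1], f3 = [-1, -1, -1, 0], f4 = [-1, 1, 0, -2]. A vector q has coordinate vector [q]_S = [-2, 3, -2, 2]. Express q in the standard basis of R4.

By definition q = -2f1 + 3f2 - 2f3 + 2f4.
Summing componentwise gives [0, 9, 12, 1].

[0, 9, 12, 1]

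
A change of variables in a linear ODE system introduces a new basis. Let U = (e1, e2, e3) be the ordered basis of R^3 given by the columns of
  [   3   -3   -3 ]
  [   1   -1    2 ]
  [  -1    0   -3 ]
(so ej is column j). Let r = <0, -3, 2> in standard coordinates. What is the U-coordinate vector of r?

<1, 2, -1>

[r]_U is the unique c with M c = r, where M has columns e1, ..., e3.
Solving this 3x3 system gives c = (1, 2, -1).
Check: e1 + 2e2 - e3 = <0, -3, 2>.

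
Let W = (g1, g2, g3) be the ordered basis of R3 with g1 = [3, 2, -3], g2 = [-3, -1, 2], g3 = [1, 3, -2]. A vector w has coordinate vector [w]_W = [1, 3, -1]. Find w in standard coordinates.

[-7, -4, 5]

w = M [w]_W, where M has columns g1, ..., g3.
Carrying out the matrix-vector product, w = [-7, -4, 5].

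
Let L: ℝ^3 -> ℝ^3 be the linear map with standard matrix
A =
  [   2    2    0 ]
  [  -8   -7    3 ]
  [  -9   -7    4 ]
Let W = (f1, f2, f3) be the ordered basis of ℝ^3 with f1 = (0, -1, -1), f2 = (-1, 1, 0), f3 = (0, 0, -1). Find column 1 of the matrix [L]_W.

Column 1 of [L]_W is the W-coordinate vector of L(f1).
In standard coordinates L(f1) = A f1 = (-2, 4, 3).
Converting to W: (-2, 4, 3) = -2f1 + 2f2 - f3, so the coordinate vector is (-2, 2, -1).

(-2, 2, -1)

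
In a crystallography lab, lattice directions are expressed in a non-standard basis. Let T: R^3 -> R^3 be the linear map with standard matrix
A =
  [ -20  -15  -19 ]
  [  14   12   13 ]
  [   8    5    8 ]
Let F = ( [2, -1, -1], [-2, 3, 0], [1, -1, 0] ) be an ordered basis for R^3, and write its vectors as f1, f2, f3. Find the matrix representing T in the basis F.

[[-3, 1, -3], [0, 2, 0], [0, -3, 1]]

Let P have columns f1, ..., f3. Then [T]_F = P^(-1) A P.
Here det P = 1, so P^(-1) is integer; computing A P first and then P^(-1)(A P) gives [[-3, 1, -3], [0, 2, 0], [0, -3, 1]].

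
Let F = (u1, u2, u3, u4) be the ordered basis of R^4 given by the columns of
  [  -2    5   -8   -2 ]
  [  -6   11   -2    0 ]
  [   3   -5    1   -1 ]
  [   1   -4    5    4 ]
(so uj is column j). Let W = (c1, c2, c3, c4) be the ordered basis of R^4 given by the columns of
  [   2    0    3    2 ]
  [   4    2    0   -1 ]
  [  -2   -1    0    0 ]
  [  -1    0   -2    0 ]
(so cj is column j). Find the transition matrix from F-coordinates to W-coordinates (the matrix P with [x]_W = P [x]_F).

[[-1, 2, -1, 0], [-1, 1, 1, 1], [0, 1, -2, -2], [0, -1, 0, 2]]

Take x = uj: its F-coordinates are the j-th standard unit vector, so P e_j — column j of P — equals [uj]_W.
u1 = -c1 - c2 + 0·c3 + 0·c4, giving column 1 = [-1, -1, 0, 0]; repeating for each j gives P = [[-1, 2, -1, 0], [-1, 1, 1, 1], [0, 1, -2, -2], [0, -1, 0, 2]].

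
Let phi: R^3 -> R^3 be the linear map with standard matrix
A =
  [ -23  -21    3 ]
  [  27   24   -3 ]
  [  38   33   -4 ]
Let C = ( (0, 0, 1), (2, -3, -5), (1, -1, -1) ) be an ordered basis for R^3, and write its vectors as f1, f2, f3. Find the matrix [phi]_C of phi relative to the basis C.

With P the matrix whose columns are f1, ..., f3, [phi]_C = P^(-1) A P.
Column by column: phi(f1) = A f1 = (3, -3, -4); its C-coordinates (-1, 0, 3) give column 1.
Continuing for each basis vector yields [phi]_C = [[-1, 2, 1], [0, 1, -1], [3, 0, -3]].

[[-1, 2, 1], [0, 1, -1], [3, 0, -3]]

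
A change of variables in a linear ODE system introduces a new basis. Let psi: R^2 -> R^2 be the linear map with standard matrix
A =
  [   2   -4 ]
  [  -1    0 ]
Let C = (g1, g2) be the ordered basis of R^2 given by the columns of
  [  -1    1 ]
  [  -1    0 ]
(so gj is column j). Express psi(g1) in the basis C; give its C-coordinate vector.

(-1, 1)

Column 1 of [psi]_C is the C-coordinate vector of psi(g1).
In standard coordinates psi(g1) = A g1 = (2, 1).
Converting to C: (2, 1) = -g1 + g2, so the coordinate vector is (-1, 1).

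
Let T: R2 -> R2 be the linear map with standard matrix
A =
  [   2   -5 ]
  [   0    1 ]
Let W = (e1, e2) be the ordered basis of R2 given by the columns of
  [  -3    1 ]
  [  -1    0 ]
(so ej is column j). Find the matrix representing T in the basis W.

[[1, 0], [2, 2]]

With P the matrix whose columns are e1, e2, [T]_W = P^(-1) A P.
Column by column: T(e1) = A e1 = <-1, -1>; its W-coordinates <1, 2> give column 1.
Continuing for each basis vector yields [T]_W = [[1, 0], [2, 2]].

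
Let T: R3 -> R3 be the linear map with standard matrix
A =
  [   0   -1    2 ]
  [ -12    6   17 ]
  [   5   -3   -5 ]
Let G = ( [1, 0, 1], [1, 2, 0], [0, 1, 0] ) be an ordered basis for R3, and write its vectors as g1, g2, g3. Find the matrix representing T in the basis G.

[[0, -1, -3], [2, -1, 2], [1, 2, 2]]

Let P have columns g1, ..., g3. Then [T]_G = P^(-1) A P.
Here det P = 1, so P^(-1) is integer; computing A P first and then P^(-1)(A P) gives [[0, -1, -3], [2, -1, 2], [1, 2, 2]].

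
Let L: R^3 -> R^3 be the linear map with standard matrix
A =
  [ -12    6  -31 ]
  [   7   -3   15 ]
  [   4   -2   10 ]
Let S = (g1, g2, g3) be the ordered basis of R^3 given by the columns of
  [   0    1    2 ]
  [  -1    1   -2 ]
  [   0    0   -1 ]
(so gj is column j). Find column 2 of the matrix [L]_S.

Compute L(g2) = A g2 = [-6, 4, 2] in standard coordinates.
Then write this in S-coordinates: solve for y in y_1 g1 + ... + y_3 g3 = [-6, 4, 2].
This gives y = [-2, -2, -2], which is column 2 of [L]_S.

[-2, -2, -2]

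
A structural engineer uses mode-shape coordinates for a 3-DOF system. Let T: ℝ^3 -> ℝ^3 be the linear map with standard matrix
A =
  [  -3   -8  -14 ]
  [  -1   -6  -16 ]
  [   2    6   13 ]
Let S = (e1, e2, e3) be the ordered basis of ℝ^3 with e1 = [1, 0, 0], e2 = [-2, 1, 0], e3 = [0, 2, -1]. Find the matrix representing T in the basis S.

[[3, -2, 2], [3, 0, 2], [-2, -2, 1]]

The j-th column of [T]_S is [T(ej)]_S.
T(e1) = A e1 = [-3, -1, 2] = 3e1 + 3e2 - 2e3, so column 1 is [3, 3, -2].
Repeating for e2, e3 and assembling the columns gives [[3, -2, 2], [3, 0, 2], [-2, -2, 1]].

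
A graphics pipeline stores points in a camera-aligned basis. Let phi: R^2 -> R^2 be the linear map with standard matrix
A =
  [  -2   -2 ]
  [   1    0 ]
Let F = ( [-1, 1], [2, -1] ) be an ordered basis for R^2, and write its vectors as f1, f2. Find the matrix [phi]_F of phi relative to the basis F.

[[-2, 2], [-1, 0]]

With P the matrix whose columns are f1, f2, [phi]_F = P^(-1) A P.
Column by column: phi(f1) = A f1 = [0, -1]; its F-coordinates [-2, -1] give column 1.
Continuing for each basis vector yields [phi]_F = [[-2, 2], [-1, 0]].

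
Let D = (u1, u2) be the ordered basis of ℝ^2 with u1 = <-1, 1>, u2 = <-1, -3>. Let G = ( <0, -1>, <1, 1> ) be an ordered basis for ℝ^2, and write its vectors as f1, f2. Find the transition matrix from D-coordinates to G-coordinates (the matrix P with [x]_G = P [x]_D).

Take x = uj: its D-coordinates are the j-th standard unit vector, so P e_j — column j of P — equals [uj]_G.
u1 = -2f1 - f2, giving column 1 = <-2, -1>; repeating for each j gives P = [[-2, 2], [-1, -1]].

[[-2, 2], [-1, -1]]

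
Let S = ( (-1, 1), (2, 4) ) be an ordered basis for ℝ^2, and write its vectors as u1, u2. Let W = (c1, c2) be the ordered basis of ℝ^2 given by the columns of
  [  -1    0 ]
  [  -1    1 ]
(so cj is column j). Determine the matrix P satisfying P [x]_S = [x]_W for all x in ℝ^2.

[[1, -2], [2, 2]]

Column j of P is [uj]_W, since P maps S-coordinates to W-coordinates.
Expressing u1 in W: u1 = c1 + 2c2, so column 1 of P is (1, 2).
Doing the same for each uj gives P = [[1, -2], [2, 2]].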